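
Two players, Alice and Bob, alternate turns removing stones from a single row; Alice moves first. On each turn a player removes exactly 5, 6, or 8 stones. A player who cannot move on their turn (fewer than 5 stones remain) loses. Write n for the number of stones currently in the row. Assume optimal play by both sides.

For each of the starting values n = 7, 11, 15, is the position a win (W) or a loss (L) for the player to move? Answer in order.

Work bottom-up. With no move the player to move loses. Otherwise the position is W if at least one move leads to an L position for the opponent, and L if every move leads to a W.
n=0: no move → L
n=1: no move → L
n=2: no move → L
n=3: no move → L
n=4: no move → L
n=5: reaches L-position 0 → W
n=6: reaches L-position 1 → W
n=7: reaches L-position 2 → W
n=8: reaches L-position 3 → W
n=9: reaches L-position 4 → W
n=10: reaches L-position 4 → W
n=11: reaches L-position 3 → W
n=12: reaches L-position 4 → W
n=13: only reaches 8(W), 7(W), 5(W), all W → L
n=14: only reaches 9(W), 8(W), 6(W), all W → L
n=15: only reaches 10(W), 9(W), 7(W), all W → L

7: W, 11: W, 15: L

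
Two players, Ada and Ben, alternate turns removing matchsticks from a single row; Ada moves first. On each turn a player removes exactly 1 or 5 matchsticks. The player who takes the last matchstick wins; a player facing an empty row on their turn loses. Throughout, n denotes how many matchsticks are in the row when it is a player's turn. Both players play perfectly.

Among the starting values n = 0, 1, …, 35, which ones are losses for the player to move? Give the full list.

0, 2, 4, 6, 8, 10, 12, 14, 16, 18, 20, 22, 24, 26, 28, 30, 32, 34

Label each position W (a win for the player to move) or L (a loss). A position with no legal move is L; any other position is W exactly when some move reaches an L, and L when every move reaches a W.
n=0: no move → L
n=1: reaches L-position 0 → W
n=2: only reaches 1(W), which is W → L
n=3: reaches L-position 2 → W
n=4: only reaches 3(W), which is W → L
n=5: reaches L-position 4 → W
n=6: only reaches 5(W), 1(W), all W → L
n=7: reaches L-position 6 → W
n=8: only reaches 7(W), 3(W), all W → L
n=9: reaches L-position 8 → W
n=10: only reaches 9(W), 5(W), all W → L
n=11: reaches L-position 10 → W
n=12: only reaches 11(W), 7(W), all W → L
n=13: reaches L-position 12 → W
n=14: only reaches 13(W), 9(W), all W → L
n=15: reaches L-position 14 → W
n=16: only reaches 15(W), 11(W), all W → L
n=17: reaches L-position 16 → W
n=18: only reaches 17(W), 13(W), all W → L
n=19: reaches L-position 18 → W
n=20: only reaches 19(W), 15(W), all W → L
n=21: reaches L-position 20 → W
n=22: only reaches 21(W), 17(W), all W → L
n=23: reaches L-position 22 → W
n=24: only reaches 23(W), 19(W), all W → L
n=25: reaches L-position 24 → W
n=26: only reaches 25(W), 21(W), all W → L
n=27: reaches L-position 26 → W
n=28: only reaches 27(W), 23(W), all W → L
n=29: reaches L-position 28 → W
n=30: only reaches 29(W), 25(W), all W → L
n=31: reaches L-position 30 → W
n=32: only reaches 31(W), 27(W), all W → L
n=33: reaches L-position 32 → W
n=34: only reaches 33(W), 29(W), all W → L
n=35: reaches L-position 34 → W
The losing starting values of n are exactly the entries labelled L in this table (18 of them).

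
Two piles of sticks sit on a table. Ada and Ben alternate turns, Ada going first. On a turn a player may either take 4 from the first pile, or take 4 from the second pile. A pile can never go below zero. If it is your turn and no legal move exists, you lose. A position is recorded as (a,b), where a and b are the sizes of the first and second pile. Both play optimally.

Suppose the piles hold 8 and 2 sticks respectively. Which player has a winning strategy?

Ben wins.

Label each position W (a win for the player to move) or L (a loss). A position with no legal move is L; any other position is W exactly when some move reaches an L, and L when every move reaches a W.
No move ever increases a pile, so every position that can arise here has a ≤ 8 and b ≤ 2; it is enough to label the cells with 0 ≤ a ≤ 8 and 0 ≤ b ≤ 2.
Every move lowers a or b (never raises either), so fill the grid row by row in increasing a, and left to right within a row: each cell's successors are then already labelled.
      b=0  b=1  b=2
a=0:    L    L    L
a=1:    L    L    L
a=2:    L    L    L
a=3:    L    L    L
a=4:    W    W    W
a=5:    W    W    W
a=6:    W    W    W
a=7:    W    W    W
a=8:    L    L    L
Cells with no legal move (terminal, hence L): (0,0), (0,1), (0,2), (1,0), (1,1), (1,2), (2,0), (2,1), (2,2), (3,0), (3,1), (3,2).
The remaining L cells, each justified by listing all of its moves:
(8,0): the only move is to (4,0)(W), a W ⇒ L
(8,1): the only move is to (4,1)(W), a W ⇒ L
(8,2): the only move is to (4,2)(W), a W ⇒ L
Every other cell has at least one move into one of the L cells above, so it is W.
The starting position (8,2) is L: whatever Ada does, the opponent receives a W position.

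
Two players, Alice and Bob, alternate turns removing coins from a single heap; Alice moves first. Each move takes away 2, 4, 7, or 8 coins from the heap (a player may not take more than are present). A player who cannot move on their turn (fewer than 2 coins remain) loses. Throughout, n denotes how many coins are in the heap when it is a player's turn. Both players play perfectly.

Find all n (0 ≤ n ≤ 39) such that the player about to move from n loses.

0, 1, 6, 11, 12, 17, 22, 23, 28, 33, 34, 39

Classify positions by backward induction: terminal positions (no move available) are L. From any other position, the mover wins iff some move reaches an L.
n=0: no move → L
n=1: no move → L
n=2: can move to 0, which is L ⇒ W
n=3: can move to 1, which is L ⇒ W
n=4: can move to 0, which is L ⇒ W
n=5: can move to 1, which is L ⇒ W
n=6: moves to 4(W), 2(W); every one is W ⇒ L
n=7: can move to 0, which is L ⇒ W
n=8: can move to 6, which is L ⇒ W
n=9: can move to 1, which is L ⇒ W
n=10: can move to 6, which is L ⇒ W
n=11: moves to 9(W), 7(W), 4(W), 3(W); every one is W ⇒ L
n=12: moves to 10(W), 8(W), 5(W), 4(W); every one is W ⇒ L
n=13: can move to 11, which is L ⇒ W
n=14: can move to 12, which is L ⇒ W
n=15: can move to 11, which is L ⇒ W
n=16: can move to 12, which is L ⇒ W
n=17: moves to 15(W), 13(W), 10(W), 9(W); every one is W ⇒ L
n=18: can move to 11, which is L ⇒ W
n=19: can move to 17, which is L ⇒ W
n=20: can move to 12, which is L ⇒ W
n=21: can move to 17, which is L ⇒ W
n=22: moves to 20(W), 18(W), 15(W), 14(W); every one is W ⇒ L
n=23: moves to 21(W), 19(W), 16(W), 15(W); every one is W ⇒ L
n=24: can move to 22, which is L ⇒ W
n=25: can move to 23, which is L ⇒ W
n=26: can move to 22, which is L ⇒ W
n=27: can move to 23, which is L ⇒ W
n=28: moves to 26(W), 24(W), 21(W), 20(W); every one is W ⇒ L
n=29: can move to 22, which is L ⇒ W
n=30: can move to 28, which is L ⇒ W
n=31: can move to 23, which is L ⇒ W
n=32: can move to 28, which is L ⇒ W
n=33: moves to 31(W), 29(W), 26(W), 25(W); every one is W ⇒ L
n=34: moves to 32(W), 30(W), 27(W), 26(W); every one is W ⇒ L
n=35: can move to 33, which is L ⇒ W
n=36: can move to 34, which is L ⇒ W
n=37: can move to 33, which is L ⇒ W
n=38: can move to 34, which is L ⇒ W
n=39: moves to 37(W), 35(W), 32(W), 31(W); every one is W ⇒ L
Reading off the rows marked L gives the requested list; there are 12 such values of n.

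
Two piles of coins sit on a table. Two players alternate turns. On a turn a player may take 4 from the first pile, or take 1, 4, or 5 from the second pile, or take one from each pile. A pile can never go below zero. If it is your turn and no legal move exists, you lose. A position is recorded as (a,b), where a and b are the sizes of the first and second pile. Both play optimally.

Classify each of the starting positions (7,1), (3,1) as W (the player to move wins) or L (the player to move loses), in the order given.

(7,1): L, (3,1): W

Work bottom-up. With no move the player to move loses. Otherwise the position is W if at least one move leads to an L position for the opponent, and L if every move leads to a W.
No move ever increases a pile, so every position that can arise here has a ≤ 7 and b ≤ 1; it is enough to label the cells with 0 ≤ a ≤ 7 and 0 ≤ b ≤ 1.
Every move lowers a or b (never raises either), so fill the grid row by row in increasing a, and left to right within a row: each cell's successors are then already labelled.
      b=0  b=1
a=0:    L    W
a=1:    L    W
a=2:    L    W
a=3:    L    W
a=4:    W    W
a=5:    W    L
a=6:    W    L
a=7:    W    L
Cells with no legal move (terminal, hence L): (0,0), (1,0), (2,0), (3,0).
The remaining L cells, each justified by listing all of its moves:
(5,1): L (options (1,1)(W), (5,0)(W), (4,0)(W) are all W)
(6,1): L (options (2,1)(W), (6,0)(W), (5,0)(W) are all W)
(7,1): L (options (3,1)(W), (7,0)(W), (6,0)(W) are all W)
Every other cell has at least one move into one of the L cells above, so it is W.
(7,1): one of the L cells justified above, so L
(3,1): the move to (3,0) reaches an L cell, so W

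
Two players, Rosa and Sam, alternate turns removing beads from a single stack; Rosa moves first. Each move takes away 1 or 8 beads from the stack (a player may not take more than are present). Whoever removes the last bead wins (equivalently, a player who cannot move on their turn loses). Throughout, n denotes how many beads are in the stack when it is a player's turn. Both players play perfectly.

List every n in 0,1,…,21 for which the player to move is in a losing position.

Compute win/loss labels from the base case upward. A position with no move is L. Any other position is W if it can reach an L in one move, else L.
n=0: no move → L
n=1: can move to 0, which is L ⇒ W
n=2: the only move is to 1(W), a W ⇒ L
n=3: can move to 2, which is L ⇒ W
n=4: the only move is to 3(W), a W ⇒ L
n=5: can move to 4, which is L ⇒ W
n=6: the only move is to 5(W), a W ⇒ L
n=7: can move to 6, which is L ⇒ W
n=8: can move to 0, which is L ⇒ W
n=9: moves to 8(W), 1(W); every one is W ⇒ L
n=10: can move to 9, which is L ⇒ W
n=11: moves to 10(W), 3(W); every one is W ⇒ L
n=12: can move to 11, which is L ⇒ W
n=13: moves to 12(W), 5(W); every one is W ⇒ L
n=14: can move to 13, which is L ⇒ W
n=15: moves to 14(W), 7(W); every one is W ⇒ L
n=16: can move to 15, which is L ⇒ W
n=17: can move to 9, which is L ⇒ W
n=18: moves to 17(W), 10(W); every one is W ⇒ L
n=19: can move to 18, which is L ⇒ W
n=20: moves to 19(W), 12(W); every one is W ⇒ L
n=21: can move to 20, which is L ⇒ W
The losing starting values of n are exactly the entries labelled L in this table (10 of them).

0, 2, 4, 6, 9, 11, 13, 15, 18, 20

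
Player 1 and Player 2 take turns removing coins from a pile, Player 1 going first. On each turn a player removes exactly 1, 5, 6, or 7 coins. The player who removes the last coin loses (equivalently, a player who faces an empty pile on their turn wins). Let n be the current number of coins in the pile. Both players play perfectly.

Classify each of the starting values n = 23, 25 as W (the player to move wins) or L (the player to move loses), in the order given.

23: W, 25: L

Label each position W (a win for the player to move) or L (a loss). A position with no legal move is W; any other position is W exactly when some move reaches an L, and L when every move reaches a W.
n=0: no move; the opponent has just taken the last coin and therefore loses → W
n=1: only reaches 0(W), which is W → L
n=2: reaches L-position 1 → W
n=3: only reaches 2(W), which is W → L
n=4: reaches L-position 3 → W
n=5: only reaches 4(W), 0(W), all W → L
n=6: reaches L-position 5 → W
n=7: reaches L-position 1 → W
n=8: reaches L-position 3 → W
n=9: reaches L-position 3 → W
n=10: reaches L-position 5 → W
n=11: reaches L-position 5 → W
n=12: reaches L-position 5 → W
n=13: only reaches 12(W), 8(W), 7(W), 6(W), all W → L
n=14: reaches L-position 13 → W
n=15: only reaches 14(W), 10(W), 9(W), 8(W), all W → L
n=16: reaches L-position 15 → W
n=17: only reaches 16(W), 12(W), 11(W), 10(W), all W → L
n=18: reaches L-position 17 → W
n=19: reaches L-position 13 → W
n=20: reaches L-position 15 → W
n=21: reaches L-position 15 → W
n=22: reaches L-position 17 → W
n=23: reaches L-position 17 → W
n=24: reaches L-position 17 → W
n=25: only reaches 24(W), 20(W), 19(W), 18(W), all W → L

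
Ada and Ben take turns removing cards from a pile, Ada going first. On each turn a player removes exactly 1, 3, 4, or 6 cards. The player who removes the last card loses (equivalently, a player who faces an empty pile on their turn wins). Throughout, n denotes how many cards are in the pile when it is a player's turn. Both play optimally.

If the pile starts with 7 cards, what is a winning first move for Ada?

Remove 4, leaving 3.

Classify positions by backward induction: terminal positions (no move available) are W. From any other position, the mover wins iff some move reaches an L.
n=0: no move; the opponent has just taken the last card and therefore loses → W
n=1: →0(W) only, which is W, so L
n=2: →1(L), so W
n=3: →2(W), 0(W) — all W, so L
n=4: →3(L), so W
n=5: →1(L), so W
n=6: →3(L), so W
n=7: →3(L), so W
From 7, the L positions reachable in one move are: 3, 1. Any move reaching one of these is winning.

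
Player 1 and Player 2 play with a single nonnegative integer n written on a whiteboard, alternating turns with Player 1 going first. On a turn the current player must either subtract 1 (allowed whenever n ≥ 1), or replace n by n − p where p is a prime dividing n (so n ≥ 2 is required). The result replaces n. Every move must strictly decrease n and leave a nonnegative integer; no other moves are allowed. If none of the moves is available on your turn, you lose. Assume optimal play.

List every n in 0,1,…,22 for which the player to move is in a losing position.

Classify positions by backward induction: terminal positions (no move available) are L. From any other position, the mover wins iff some move reaches an L.
n=0: no move → L
n=1: reaches L-position 0 → W
n=2: reaches L-position 0 → W
n=3: reaches L-position 0 → W
n=4: only reaches 2(W), 3(W), all W → L
n=5: reaches L-position 0 → W
n=6: reaches L-position 4 → W
n=7: reaches L-position 0 → W
n=8: only reaches 6(W), 7(W), all W → L
n=9: reaches L-position 8 → W
n=10: reaches L-position 8 → W
n=11: reaches L-position 0 → W
n=12: only reaches 9(W), 10(W), 11(W), all W → L
n=13: reaches L-position 0 → W
n=14: reaches L-position 12 → W
n=15: reaches L-position 12 → W
n=16: only reaches 14(W), 15(W), all W → L
n=17: reaches L-position 0 → W
n=18: reaches L-position 16 → W
n=19: reaches L-position 0 → W
n=20: only reaches 15(W), 18(W), 19(W), all W → L
n=21: reaches L-position 20 → W
n=22: reaches L-position 20 → W
Reading off the rows marked L gives the requested list; there are 6 such values of n.

0, 4, 8, 12, 16, 20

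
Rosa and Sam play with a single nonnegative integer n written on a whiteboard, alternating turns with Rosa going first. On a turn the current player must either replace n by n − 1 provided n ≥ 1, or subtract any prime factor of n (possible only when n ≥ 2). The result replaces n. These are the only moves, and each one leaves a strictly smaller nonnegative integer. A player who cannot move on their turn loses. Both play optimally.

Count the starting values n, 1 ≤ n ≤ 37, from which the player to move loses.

Work bottom-up. With no move the player to move loses. Otherwise the position is W if at least one move leads to an L position for the opponent, and L if every move leads to a W.
n=0: no move → L
n=1: reaches L-position 0 → W
n=2: reaches L-position 0 → W
n=3: reaches L-position 0 → W
n=4: only reaches 2(W), 3(W), all W → L
n=5: reaches L-position 0 → W
n=6: reaches L-position 4 → W
n=7: reaches L-position 0 → W
n=8: only reaches 6(W), 7(W), all W → L
n=9: reaches L-position 8 → W
n=10: reaches L-position 8 → W
n=11: reaches L-position 0 → W
n=12: only reaches 9(W), 10(W), 11(W), all W → L
n=13: reaches L-position 0 → W
n=14: reaches L-position 12 → W
n=15: reaches L-position 12 → W
n=16: only reaches 14(W), 15(W), all W → L
n=17: reaches L-position 0 → W
n=18: reaches L-position 16 → W
n=19: reaches L-position 0 → W
n=20: only reaches 15(W), 18(W), 19(W), all W → L
n=21: reaches L-position 20 → W
n=22: reaches L-position 20 → W
n=23: reaches L-position 0 → W
n=24: only reaches 21(W), 22(W), 23(W), all W → L
n=25: reaches L-position 20 → W
n=26: reaches L-position 24 → W
n=27: reaches L-position 24 → W
n=28: only reaches 21(W), 26(W), 27(W), all W → L
n=29: reaches L-position 0 → W
n=30: reaches L-position 28 → W
n=31: reaches L-position 0 → W
n=32: only reaches 30(W), 31(W), all W → L
n=33: reaches L-position 32 → W
n=34: reaches L-position 32 → W
n=35: reaches L-position 28 → W
n=36: only reaches 33(W), 34(W), 35(W), all W → L
n=37: reaches L-position 0 → W
L entries with 1 ≤ n ≤ 37 (n=0 is outside the asked range and is not counted): n = 4, 8, 12, 16, 20, 24, 28, 32, 36; that makes 9.

9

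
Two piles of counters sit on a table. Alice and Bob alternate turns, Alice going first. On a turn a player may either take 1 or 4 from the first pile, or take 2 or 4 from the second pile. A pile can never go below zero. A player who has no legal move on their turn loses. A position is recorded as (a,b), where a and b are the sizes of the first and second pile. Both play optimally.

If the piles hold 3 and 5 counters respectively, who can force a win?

Build the W/L table. Terminal = L. A non-terminal position is W if it has a move to some L; otherwise it is L.
No move ever increases a pile, so every position that can arise here has a ≤ 3 and b ≤ 5; it is enough to label the cells with 0 ≤ a ≤ 3 and 0 ≤ b ≤ 5.
Every move lowers a or b (never raises either), so fill the grid row by row in increasing a, and left to right within a row: each cell's successors are then already labelled.
      b=0  b=1  b=2  b=3  b=4  b=5
a=0:    L    L    W    W    W    W
a=1:    W    W    L    L    W    W
a=2:    L    L    W    W    W    W
a=3:    W    W    L    L    W    W
Cells with no legal move (terminal, hence L): (0,0), (0,1).
The remaining L cells, each justified by listing all of its moves:
(1,2): →(0,2)(W), (1,0)(W) — all W, so L
(1,3): →(0,3)(W), (1,1)(W) — all W, so L
(2,0): →(1,0)(W) only, which is W, so L
(2,1): →(1,1)(W) only, which is W, so L
(3,2): →(2,2)(W), (3,0)(W) — all W, so L
(3,3): →(2,3)(W), (3,1)(W) — all W, so L
Every other cell has at least one move into one of the L cells above, so it is W.
From (3,5) Alice can move to (3,3), reaching an L position.

Alice wins.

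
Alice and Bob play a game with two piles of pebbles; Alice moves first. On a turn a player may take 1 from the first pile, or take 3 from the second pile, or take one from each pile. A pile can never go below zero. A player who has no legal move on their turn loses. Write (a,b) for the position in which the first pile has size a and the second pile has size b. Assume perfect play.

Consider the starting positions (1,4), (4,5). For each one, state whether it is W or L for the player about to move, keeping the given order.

Build the W/L table. Terminal = L. A non-terminal position is W if it has a move to some L; otherwise it is L.
No move ever increases a pile, so every position that can arise here has a ≤ 4 and b ≤ 5; it is enough to label the cells with 0 ≤ a ≤ 4 and 0 ≤ b ≤ 5.
Every move lowers a or b (never raises either), so fill the grid row by row in increasing a, and left to right within a row: each cell's successors are then already labelled.
      b=0  b=1  b=2  b=3  b=4  b=5
a=0:    L    L    L    W    W    W
a=1:    W    W    W    W    L    L
a=2:    L    L    L    W    W    W
a=3:    W    W    W    W    L    L
a=4:    L    L    L    W    W    W
Cells with no legal move (terminal, hence L): (0,0), (0,1), (0,2).
The remaining L cells, each justified by listing all of its moves:
(1,4): →(0,4)(W), (1,1)(W), (0,3)(W) — all W, so L
(1,5): →(0,5)(W), (1,2)(W), (0,4)(W) — all W, so L
(2,0): →(1,0)(W) only, which is W, so L
(2,1): →(1,1)(W), (1,0)(W) — all W, so L
(2,2): →(1,2)(W), (1,1)(W) — all W, so L
(3,4): →(2,4)(W), (3,1)(W), (2,3)(W) — all W, so L
(3,5): →(2,5)(W), (3,2)(W), (2,4)(W) — all W, so L
(4,0): →(3,0)(W) only, which is W, so L
(4,1): →(3,1)(W), (3,0)(W) — all W, so L
(4,2): →(3,2)(W), (3,1)(W) — all W, so L
Every other cell has at least one move into one of the L cells above, so it is W.
(1,4): one of the L cells justified above, so L
(4,5): the move to (3,5) reaches an L cell, so W

(1,4): L, (4,5): W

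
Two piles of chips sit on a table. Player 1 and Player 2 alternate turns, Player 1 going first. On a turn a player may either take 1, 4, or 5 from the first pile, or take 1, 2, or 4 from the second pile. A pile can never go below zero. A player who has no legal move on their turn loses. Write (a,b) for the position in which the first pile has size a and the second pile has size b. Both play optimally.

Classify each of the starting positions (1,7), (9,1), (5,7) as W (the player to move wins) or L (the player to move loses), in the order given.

Use the standard recursion: the mover loses at a terminal position; elsewhere, the mover wins exactly when some move hands the opponent an L position.
No move ever increases a pile, so every position that can arise here has a ≤ 9 and b ≤ 7; it is enough to label the cells with 0 ≤ a ≤ 9 and 0 ≤ b ≤ 7.
Every move lowers a or b (never raises either), so fill the grid row by row in increasing a, and left to right within a row: each cell's successors are then already labelled.
      b=0  b=1  b=2  b=3  b=4  b=5  b=6  b=7
a=0:    L    W    W    L    W    W    L    W
a=1:    W    L    W    W    L    W    W    L
a=2:    L    W    W    L    W    W    L    W
a=3:    W    L    W    W    L    W    W    L
a=4:    W    W    L    W    W    L    W    W
a=5:    W    W    W    W    W    W    W    W
a=6:    W    W    L    W    W    L    W    W
a=7:    W    W    W    W    W    W    W    W
a=8:    L    W    W    L    W    W    L    W
a=9:    W    L    W    W    L    W    W    L
Cells with no legal move (terminal, hence L): (0,0).
The remaining L cells, each justified by listing all of its moves:
(0,3): L (options (0,2)(W), (0,1)(W) are all W)
(0,6): L (options (0,5)(W), (0,4)(W), (0,2)(W) are all W)
(1,1): L (options (0,1)(W), (1,0)(W) are all W)
(1,4): L (options (0,4)(W), (1,3)(W), (1,2)(W), (1,0)(W) are all W)
(1,7): L (options (0,7)(W), (1,6)(W), (1,5)(W), (1,3)(W) are all W)
(2,0): L (sole option (1,0)(W) is W)
(2,3): L (options (1,3)(W), (2,2)(W), (2,1)(W) are all W)
(2,6): L (options (1,6)(W), (2,5)(W), (2,4)(W), (2,2)(W) are all W)
(3,1): L (options (2,1)(W), (3,0)(W) are all W)
(3,4): L (options (2,4)(W), (3,3)(W), (3,2)(W), (3,0)(W) are all W)
(3,7): L (options (2,7)(W), (3,6)(W), (3,5)(W), (3,3)(W) are all W)
(4,2): L (options (3,2)(W), (0,2)(W), (4,1)(W), (4,0)(W) are all W)
(4,5): L (options (3,5)(W), (0,5)(W), (4,4)(W), (4,3)(W), (4,1)(W) are all W)
(6,2): L (options (5,2)(W), (2,2)(W), (1,2)(W), (6,1)(W), (6,0)(W) are all W)
(6,5): L (options (5,5)(W), (2,5)(W), (1,5)(W), (6,4)(W), (6,3)(W), (6,1)(W) are all W)
(8,0): L (options (7,0)(W), (4,0)(W), (3,0)(W) are all W)
(8,3): L (options (7,3)(W), (4,3)(W), (3,3)(W), (8,2)(W), (8,1)(W) are all W)
(8,6): L (options (7,6)(W), (4,6)(W), (3,6)(W), (8,5)(W), (8,4)(W), (8,2)(W) are all W)
(9,1): L (options (8,1)(W), (5,1)(W), (4,1)(W), (9,0)(W) are all W)
(9,4): L (options (8,4)(W), (5,4)(W), (4,4)(W), (9,3)(W), (9,2)(W), (9,0)(W) are all W)
(9,7): L (options (8,7)(W), (5,7)(W), (4,7)(W), (9,6)(W), (9,5)(W), (9,3)(W) are all W)
Every other cell has at least one move into one of the L cells above, so it is W.
(1,7): one of the L cells justified above, so L
(9,1): one of the L cells justified above, so L
(5,7): the move to (1,7) reaches an L cell, so W

(1,7): L, (9,1): L, (5,7): W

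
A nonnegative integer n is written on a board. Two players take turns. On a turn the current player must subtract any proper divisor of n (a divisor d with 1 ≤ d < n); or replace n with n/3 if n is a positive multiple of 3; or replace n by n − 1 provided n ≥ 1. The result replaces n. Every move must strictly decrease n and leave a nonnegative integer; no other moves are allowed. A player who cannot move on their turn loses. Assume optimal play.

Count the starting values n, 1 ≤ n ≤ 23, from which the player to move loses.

Label each position W (a win for the player to move) or L (a loss). A position with no legal move is L; any other position is W exactly when some move reaches an L, and L when every move reaches a W.
n=0: no move → L
n=1: →0(L), so W
n=2: →1(W) only, which is W, so L
n=3: →2(L), so W
n=4: →2(L), so W
n=5: →4(W) only, which is W, so L
n=6: →2(L), so W
n=7: →6(W) only, which is W, so L
n=8: →7(L), so W
n=9: →3(W), 6(W), 8(W) — all W, so L
n=10: →5(L), so W
n=11: →10(W) only, which is W, so L
n=12: →9(L), so W
n=13: →12(W) only, which is W, so L
n=14: →7(L), so W
n=15: →5(L), so W
n=16: →8(W), 12(W), 14(W), 15(W) — all W, so L
n=17: →16(L), so W
n=18: →9(L), so W
n=19: →18(W) only, which is W, so L
n=20: →16(L), so W
n=21: →7(L), so W
n=22: →11(L), so W
n=23: →22(W) only, which is W, so L
L entries with 1 ≤ n ≤ 23 (n=0 is outside the asked range and is not counted): n = 2, 5, 7, 9, 11, 13, 16, 19, 23; that makes 9.

9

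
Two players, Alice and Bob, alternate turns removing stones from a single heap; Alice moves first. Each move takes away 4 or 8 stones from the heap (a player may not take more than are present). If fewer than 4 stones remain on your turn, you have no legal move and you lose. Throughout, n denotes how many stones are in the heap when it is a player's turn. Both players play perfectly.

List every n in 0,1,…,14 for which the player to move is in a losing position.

0, 1, 2, 3, 12, 13, 14

Build the W/L table. Terminal = L. A non-terminal position is W if it has a move to some L; otherwise it is L.
n=0: no move → L
n=1: no move → L
n=2: no move → L
n=3: no move → L
n=4: can move to 0, which is L ⇒ W
n=5: can move to 1, which is L ⇒ W
n=6: can move to 2, which is L ⇒ W
n=7: can move to 3, which is L ⇒ W
n=8: can move to 0, which is L ⇒ W
n=9: can move to 1, which is L ⇒ W
n=10: can move to 2, which is L ⇒ W
n=11: can move to 3, which is L ⇒ W
n=12: moves to 8(W), 4(W); every one is W ⇒ L
n=13: moves to 9(W), 5(W); every one is W ⇒ L
n=14: moves to 10(W), 6(W); every one is W ⇒ L
Reading off the rows marked L gives the requested list; there are 7 such values of n.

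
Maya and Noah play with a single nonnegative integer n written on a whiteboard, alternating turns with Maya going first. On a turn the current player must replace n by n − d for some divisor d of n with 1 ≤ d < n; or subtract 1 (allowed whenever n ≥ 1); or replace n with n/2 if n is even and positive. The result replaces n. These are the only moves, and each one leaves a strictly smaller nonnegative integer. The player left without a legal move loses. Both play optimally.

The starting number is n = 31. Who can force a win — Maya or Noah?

Use the standard recursion: the mover loses at a terminal position; elsewhere, the mover wins exactly when some move hands the opponent an L position.
n=0: no move → L
n=1: can move to 0, which is L ⇒ W
n=2: the only move is to 1(W), a W ⇒ L
n=3: can move to 2, which is L ⇒ W
n=4: can move to 2, which is L ⇒ W
n=5: the only move is to 4(W), a W ⇒ L
n=6: can move to 5, which is L ⇒ W
n=7: the only move is to 6(W), a W ⇒ L
n=8: can move to 7, which is L ⇒ W
n=9: moves to 6(W), 8(W); every one is W ⇒ L
n=10: can move to 5, which is L ⇒ W
n=11: the only move is to 10(W), a W ⇒ L
n=12: can move to 9, which is L ⇒ W
n=13: the only move is to 12(W), a W ⇒ L
n=14: can move to 7, which is L ⇒ W
n=15: moves to 10(W), 12(W), 14(W); every one is W ⇒ L
n=16: can move to 15, which is L ⇒ W
n=17: the only move is to 16(W), a W ⇒ L
n=18: can move to 9, which is L ⇒ W
n=19: the only move is to 18(W), a W ⇒ L
n=20: can move to 15, which is L ⇒ W
n=21: moves to 14(W), 18(W), 20(W); every one is W ⇒ L
n=22: can move to 11, which is L ⇒ W
n=23: the only move is to 22(W), a W ⇒ L
n=24: can move to 21, which is L ⇒ W
n=25: moves to 20(W), 24(W); every one is W ⇒ L
n=26: can move to 13, which is L ⇒ W
n=27: moves to 18(W), 24(W), 26(W); every one is W ⇒ L
n=28: can move to 21, which is L ⇒ W
n=29: the only move is to 28(W), a W ⇒ L
n=30: can move to 15, which is L ⇒ W
n=31: the only move is to 30(W), a W ⇒ L
Every move from 31 reaches a W position, so the mover loses.

Noah wins.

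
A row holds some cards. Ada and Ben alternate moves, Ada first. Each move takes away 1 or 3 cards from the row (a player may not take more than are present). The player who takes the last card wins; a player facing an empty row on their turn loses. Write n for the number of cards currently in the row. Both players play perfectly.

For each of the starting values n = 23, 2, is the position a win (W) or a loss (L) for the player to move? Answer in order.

Classify positions by backward induction: terminal positions (no move available) are L. From any other position, the mover wins iff some move reaches an L.
n=0: no move → L
n=1: can move to 0, which is L ⇒ W
n=2: the only move is to 1(W), a W ⇒ L
n=3: can move to 2, which is L ⇒ W
n=4: moves to 3(W), 1(W); every one is W ⇒ L
n=5: can move to 4, which is L ⇒ W
n=6: moves to 5(W), 3(W); every one is W ⇒ L
n=7: can move to 6, which is L ⇒ W
n=8: moves to 7(W), 5(W); every one is W ⇒ L
n=9: can move to 8, which is L ⇒ W
n=10: moves to 9(W), 7(W); every one is W ⇒ L
n=11: can move to 10, which is L ⇒ W
n=12: moves to 11(W), 9(W); every one is W ⇒ L
n=13: can move to 12, which is L ⇒ W
n=14: moves to 13(W), 11(W); every one is W ⇒ L
n=15: can move to 14, which is L ⇒ W
n=16: moves to 15(W), 13(W); every one is W ⇒ L
n=17: can move to 16, which is L ⇒ W
n=18: moves to 17(W), 15(W); every one is W ⇒ L
n=19: can move to 18, which is L ⇒ W
n=20: moves to 19(W), 17(W); every one is W ⇒ L
n=21: can move to 20, which is L ⇒ W
n=22: moves to 21(W), 19(W); every one is W ⇒ L
n=23: can move to 22, which is L ⇒ W

23: W, 2: L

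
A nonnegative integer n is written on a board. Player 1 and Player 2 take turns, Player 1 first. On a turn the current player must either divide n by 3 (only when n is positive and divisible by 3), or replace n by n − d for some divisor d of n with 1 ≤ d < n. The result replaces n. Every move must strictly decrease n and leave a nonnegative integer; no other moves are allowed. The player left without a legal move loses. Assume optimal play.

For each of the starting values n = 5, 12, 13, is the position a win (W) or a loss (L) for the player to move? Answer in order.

Label each position W (a win for the player to move) or L (a loss). A position with no legal move is L; any other position is W exactly when some move reaches an L, and L when every move reaches a W.
n=0: no move → L
n=1: no move → L
n=2: can move to 1, which is L ⇒ W
n=3: can move to 1, which is L ⇒ W
n=4: moves to 2(W), 3(W); every one is W ⇒ L
n=5: can move to 4, which is L ⇒ W
n=6: can move to 4, which is L ⇒ W
n=7: the only move is to 6(W), a W ⇒ L
n=8: can move to 4, which is L ⇒ W
n=9: moves to 3(W), 6(W), 8(W); every one is W ⇒ L
n=10: can move to 9, which is L ⇒ W
n=11: the only move is to 10(W), a W ⇒ L
n=12: can move to 4, which is L ⇒ W
n=13: the only move is to 12(W), a W ⇒ L

5: W, 12: W, 13: L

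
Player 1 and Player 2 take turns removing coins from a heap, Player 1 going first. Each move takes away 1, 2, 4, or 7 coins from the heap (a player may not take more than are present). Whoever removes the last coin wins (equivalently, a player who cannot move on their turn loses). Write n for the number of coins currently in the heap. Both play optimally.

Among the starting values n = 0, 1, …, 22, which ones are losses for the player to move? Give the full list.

0, 3, 6, 9, 12, 15, 18, 21

Positions with no move are L. A position that does have a move is losing for the player to move precisely when every available move leads to a winning position for the opponent. Fill in the labels:
n=0: no move → L
n=1: reaches L-position 0 → W
n=2: reaches L-position 0 → W
n=3: only reaches 2(W), 1(W), all W → L
n=4: reaches L-position 3 → W
n=5: reaches L-position 3 → W
n=6: only reaches 5(W), 4(W), 2(W), all W → L
n=7: reaches L-position 6 → W
n=8: reaches L-position 6 → W
n=9: only reaches 8(W), 7(W), 5(W), 2(W), all W → L
n=10: reaches L-position 9 → W
n=11: reaches L-position 9 → W
n=12: only reaches 11(W), 10(W), 8(W), 5(W), all W → L
n=13: reaches L-position 12 → W
n=14: reaches L-position 12 → W
n=15: only reaches 14(W), 13(W), 11(W), 8(W), all W → L
n=16: reaches L-position 15 → W
n=17: reaches L-position 15 → W
n=18: only reaches 17(W), 16(W), 14(W), 11(W), all W → L
n=19: reaches L-position 18 → W
n=20: reaches L-position 18 → W
n=21: only reaches 20(W), 19(W), 17(W), 14(W), all W → L
n=22: reaches L-position 21 → W
Reading off the rows marked L gives the requested list; there are 8 such values of n.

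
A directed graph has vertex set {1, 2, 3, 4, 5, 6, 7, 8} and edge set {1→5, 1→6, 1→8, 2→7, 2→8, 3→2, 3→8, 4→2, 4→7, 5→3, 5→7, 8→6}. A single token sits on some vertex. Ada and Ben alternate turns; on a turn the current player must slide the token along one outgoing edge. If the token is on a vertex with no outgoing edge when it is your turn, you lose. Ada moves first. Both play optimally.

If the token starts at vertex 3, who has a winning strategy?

Ben wins.

Use the standard recursion: the mover loses at a terminal position; elsewhere, the mover wins exactly when some move hands the opponent an L position.
Every edge goes from a vertex to one that appears earlier in the order 7, 6, 8, 2, 3, 4, 5, 1, so processing vertices in that order labels each vertex after all of its successors.
7: no outgoing edge → L
6: no outgoing edge → L
8: reaches L-position 6 → W
2: reaches L-position 7 → W
3: only reaches 2(W), 8(W), all W → L
4: reaches L-position 7 → W
5: reaches L-position 3 → W
1: reaches L-position 6 → W
Every move from 3 reaches a W position, so the mover loses.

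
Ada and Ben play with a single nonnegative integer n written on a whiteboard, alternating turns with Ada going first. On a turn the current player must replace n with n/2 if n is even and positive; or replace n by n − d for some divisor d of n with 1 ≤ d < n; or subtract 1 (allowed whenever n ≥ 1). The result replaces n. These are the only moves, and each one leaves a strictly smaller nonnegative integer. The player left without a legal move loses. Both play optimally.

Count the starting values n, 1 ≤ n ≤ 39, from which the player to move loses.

19

Work bottom-up. With no move the player to move loses. Otherwise the position is W if at least one move leads to an L position for the opponent, and L if every move leads to a W.
n=0: no move → L
n=1: can move to 0, which is L ⇒ W
n=2: the only move is to 1(W), a W ⇒ L
n=3: can move to 2, which is L ⇒ W
n=4: can move to 2, which is L ⇒ W
n=5: the only move is to 4(W), a W ⇒ L
n=6: can move to 5, which is L ⇒ W
n=7: the only move is to 6(W), a W ⇒ L
n=8: can move to 7, which is L ⇒ W
n=9: moves to 6(W), 8(W); every one is W ⇒ L
n=10: can move to 5, which is L ⇒ W
n=11: the only move is to 10(W), a W ⇒ L
n=12: can move to 9, which is L ⇒ W
n=13: the only move is to 12(W), a W ⇒ L
n=14: can move to 7, which is L ⇒ W
n=15: moves to 10(W), 12(W), 14(W); every one is W ⇒ L
n=16: can move to 15, which is L ⇒ W
n=17: the only move is to 16(W), a W ⇒ L
n=18: can move to 9, which is L ⇒ W
n=19: the only move is to 18(W), a W ⇒ L
n=20: can move to 15, which is L ⇒ W
n=21: moves to 14(W), 18(W), 20(W); every one is W ⇒ L
n=22: can move to 11, which is L ⇒ W
n=23: the only move is to 22(W), a W ⇒ L
n=24: can move to 21, which is L ⇒ W
n=25: moves to 20(W), 24(W); every one is W ⇒ L
n=26: can move to 13, which is L ⇒ W
n=27: moves to 18(W), 24(W), 26(W); every one is W ⇒ L
n=28: can move to 21, which is L ⇒ W
n=29: the only move is to 28(W), a W ⇒ L
n=30: can move to 15, which is L ⇒ W
n=31: the only move is to 30(W), a W ⇒ L
n=32: can move to 31, which is L ⇒ W
n=33: moves to 22(W), 30(W), 32(W); every one is W ⇒ L
n=34: can move to 17, which is L ⇒ W
n=35: moves to 28(W), 30(W), 34(W); every one is W ⇒ L
n=36: can move to 27, which is L ⇒ W
n=37: the only move is to 36(W), a W ⇒ L
n=38: can move to 19, which is L ⇒ W
n=39: moves to 26(W), 36(W), 38(W); every one is W ⇒ L
L entries with 1 ≤ n ≤ 39 (n=0 is outside the asked range and is not counted): n = 2, 5, 7, 9, 11, 13, 15, 17, 19, 21, 23, 25, 27, 29, 31, 33, 35, 37, 39; that makes 19.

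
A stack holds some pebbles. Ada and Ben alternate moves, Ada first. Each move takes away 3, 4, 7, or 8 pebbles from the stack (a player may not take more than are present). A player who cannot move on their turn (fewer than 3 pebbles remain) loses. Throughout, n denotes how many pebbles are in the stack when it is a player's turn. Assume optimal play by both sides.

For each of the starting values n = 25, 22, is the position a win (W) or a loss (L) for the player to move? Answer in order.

25: W, 22: L

Label each position W (a win for the player to move) or L (a loss). A position with no legal move is L; any other position is W exactly when some move reaches an L, and L when every move reaches a W.
n=0: no move → L
n=1: no move → L
n=2: no move → L
n=3: can move to 0, which is L ⇒ W
n=4: can move to 1, which is L ⇒ W
n=5: can move to 2, which is L ⇒ W
n=6: can move to 2, which is L ⇒ W
n=7: can move to 0, which is L ⇒ W
n=8: can move to 1, which is L ⇒ W
n=9: can move to 2, which is L ⇒ W
n=10: can move to 2, which is L ⇒ W
n=11: moves to 8(W), 7(W), 4(W), 3(W); every one is W ⇒ L
n=12: moves to 9(W), 8(W), 5(W), 4(W); every one is W ⇒ L
n=13: moves to 10(W), 9(W), 6(W), 5(W); every one is W ⇒ L
n=14: can move to 11, which is L ⇒ W
n=15: can move to 12, which is L ⇒ W
n=16: can move to 13, which is L ⇒ W
n=17: can move to 13, which is L ⇒ W
n=18: can move to 11, which is L ⇒ W
n=19: can move to 12, which is L ⇒ W
n=20: can move to 13, which is L ⇒ W
n=21: can move to 13, which is L ⇒ W
n=22: moves to 19(W), 18(W), 15(W), 14(W); every one is W ⇒ L
n=23: moves to 20(W), 19(W), 16(W), 15(W); every one is W ⇒ L
n=24: moves to 21(W), 20(W), 17(W), 16(W); every one is W ⇒ L
n=25: can move to 22, which is L ⇒ W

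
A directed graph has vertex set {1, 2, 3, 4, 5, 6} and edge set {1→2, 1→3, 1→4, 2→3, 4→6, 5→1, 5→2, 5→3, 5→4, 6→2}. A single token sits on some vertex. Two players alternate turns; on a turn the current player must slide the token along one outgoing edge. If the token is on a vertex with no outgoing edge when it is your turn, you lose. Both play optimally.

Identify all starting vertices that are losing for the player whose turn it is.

3, 6

Use the standard recursion: the mover loses at a terminal position; elsewhere, the mover wins exactly when some move hands the opponent an L position.
Every edge goes from a vertex to one that appears earlier in the order 3, 2, 6, 4, 1, 5, so processing vertices in that order labels each vertex after all of its successors.
3: no outgoing edge → L
2: reaches L-position 3 → W
6: only reaches 2(W), which is W → L
4: reaches L-position 6 → W
1: reaches L-position 3 → W
5: reaches L-position 3 → W
Reading off the rows marked L gives the requested list; there are 2 such vertices.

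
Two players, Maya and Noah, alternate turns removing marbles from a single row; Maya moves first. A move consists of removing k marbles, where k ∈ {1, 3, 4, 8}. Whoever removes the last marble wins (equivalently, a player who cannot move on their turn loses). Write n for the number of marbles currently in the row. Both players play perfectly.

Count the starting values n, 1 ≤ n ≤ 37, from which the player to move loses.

Classify positions by backward induction: terminal positions (no move available) are L. From any other position, the mover wins iff some move reaches an L.
n=0: no move → L
n=1: reaches L-position 0 → W
n=2: only reaches 1(W), which is W → L
n=3: reaches L-position 2 → W
n=4: reaches L-position 0 → W
n=5: reaches L-position 2 → W
n=6: reaches L-position 2 → W
n=7: only reaches 6(W), 4(W), 3(W), all W → L
n=8: reaches L-position 7 → W
n=9: only reaches 8(W), 6(W), 5(W), 1(W), all W → L
n=10: reaches L-position 9 → W
n=11: reaches L-position 7 → W
n=12: reaches L-position 9 → W
n=13: reaches L-position 9 → W
n=14: only reaches 13(W), 11(W), 10(W), 6(W), all W → L
n=15: reaches L-position 14 → W
n=16: only reaches 15(W), 13(W), 12(W), 8(W), all W → L
n=17: reaches L-position 16 → W
n=18: reaches L-position 14 → W
n=19: reaches L-position 16 → W
n=20: reaches L-position 16 → W
n=21: only reaches 20(W), 18(W), 17(W), 13(W), all W → L
n=22: reaches L-position 21 → W
n=23: only reaches 22(W), 20(W), 19(W), 15(W), all W → L
n=24: reaches L-position 23 → W
n=25: reaches L-position 21 → W
n=26: reaches L-position 23 → W
n=27: reaches L-position 23 → W
n=28: only reaches 27(W), 25(W), 24(W), 20(W), all W → L
n=29: reaches L-position 28 → W
n=30: only reaches 29(W), 27(W), 26(W), 22(W), all W → L
n=31: reaches L-position 30 → W
n=32: reaches L-position 28 → W
n=33: reaches L-position 30 → W
n=34: reaches L-position 30 → W
n=35: only reaches 34(W), 32(W), 31(W), 27(W), all W → L
n=36: reaches L-position 35 → W
n=37: only reaches 36(W), 34(W), 33(W), 29(W), all W → L
L entries with 1 ≤ n ≤ 37 (n=0 is outside the asked range and is not counted): n = 2, 7, 9, 14, 16, 21, 23, 28, 30, 35, 37; that makes 11.

11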